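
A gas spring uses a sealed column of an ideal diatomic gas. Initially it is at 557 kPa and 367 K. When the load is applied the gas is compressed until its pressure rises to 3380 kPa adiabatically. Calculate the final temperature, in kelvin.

T₂ ≈ 614 K

Adiabatic: T₂/T₁ = (P₂/P₁)^((γ−1)/γ).
For a diatomic ideal gas γ = 7/5, so (γ−1)/γ = 2/7.
T₂ = 367 × (3380/557)^(2/7) = 614.3 K.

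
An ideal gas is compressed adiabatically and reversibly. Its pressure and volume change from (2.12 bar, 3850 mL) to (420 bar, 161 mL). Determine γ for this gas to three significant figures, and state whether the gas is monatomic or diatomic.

PV^γ = const ⇒ γ = ln(P₂/P₁) / ln(V₁/V₂).
γ = ln(420/2.12) / ln(3850/161) = 1.666.
γ ≈ 1.67 is close to 5/3, so the gas is monatomic.

γ ≈ 1.67; monatomic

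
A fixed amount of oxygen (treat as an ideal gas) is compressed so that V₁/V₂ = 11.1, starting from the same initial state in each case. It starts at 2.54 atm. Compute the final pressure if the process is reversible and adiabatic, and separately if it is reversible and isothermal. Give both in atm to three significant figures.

adiabatic: 73.8 atm; isothermal: 28.2 atm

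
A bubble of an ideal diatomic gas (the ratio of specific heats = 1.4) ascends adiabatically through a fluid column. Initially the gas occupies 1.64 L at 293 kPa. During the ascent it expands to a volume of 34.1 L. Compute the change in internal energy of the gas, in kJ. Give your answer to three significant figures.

ΔU ≈ -0.844 kJ

P₂ = P₁(V₁/V₂)^γ = 293×(1.64/34.1)^(1.4) = 4.186 kPa.
For a reversible adiabat, W_by_gas = (P₁V₁ − P₂V₂)/(γ−1).
W_by = (293000×0.00164 − 4186×0.0341) / (0.4) = 844.4 J.
Q = 0 ⇒ ΔU = −W_by = -844.4 J.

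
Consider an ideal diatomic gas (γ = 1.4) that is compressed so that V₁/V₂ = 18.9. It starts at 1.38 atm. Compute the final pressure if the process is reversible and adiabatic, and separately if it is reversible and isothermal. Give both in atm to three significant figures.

adiabatic: 84.5 atm; isothermal: 26.1 atm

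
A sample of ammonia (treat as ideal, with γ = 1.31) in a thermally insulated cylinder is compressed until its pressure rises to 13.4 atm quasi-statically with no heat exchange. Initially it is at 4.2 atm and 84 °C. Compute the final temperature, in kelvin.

T₂ ≈ 470 K

Adiabatic: T₂/T₁ = (P₂/P₁)^((γ−1)/γ).
T₁ = 84 °C = 357.1 K.
T₂ = 357.1 × (13.4/4.2)^(0.237) = 470 K.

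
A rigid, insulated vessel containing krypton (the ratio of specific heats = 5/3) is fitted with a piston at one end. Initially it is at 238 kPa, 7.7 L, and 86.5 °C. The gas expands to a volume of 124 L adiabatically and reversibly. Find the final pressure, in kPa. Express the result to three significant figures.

Adiabatic: P₁V₁^γ = P₂V₂^γ ⇒ P₂ = P₁ (V₁/V₂)^γ.
P₂ = 238 × (7.7/124)^(5/3) = 2.318 kPa.

P₂ ≈ 2.32 kPa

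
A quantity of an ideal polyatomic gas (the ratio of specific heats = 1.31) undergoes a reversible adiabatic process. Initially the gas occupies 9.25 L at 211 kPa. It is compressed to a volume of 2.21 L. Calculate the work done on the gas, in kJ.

P₂ = P₁(V₁/V₂)^γ = 211×(9.25/2.21)^(1.31) = 1376 kPa.
For a reversible adiabat, W_by_gas = (P₁V₁ − P₂V₂)/(γ−1).
W_by = (211000×0.00925 − 1.376×10^6×0.00221) / (0.31) = -3517 J.
W_on_gas = −W_by = 3517 J.

W ≈ 3.52 kJ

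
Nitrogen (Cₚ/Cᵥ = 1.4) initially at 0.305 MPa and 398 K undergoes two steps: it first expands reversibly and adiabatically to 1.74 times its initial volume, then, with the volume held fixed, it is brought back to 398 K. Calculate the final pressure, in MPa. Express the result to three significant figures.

P₃ ≈ 0.175 MPa

Adiabatic step (PV^γ = const): P₂ = 0.305×(1/1.74)^(1.4) = 0.1405 MPa; T₂ = 398×(1/1.74)^(0.4) = 318.9 K.
Isochoric: P₃ = P₂(T₃/T₂) = 0.1405 × (398/318.9) = 0.1753 MPa.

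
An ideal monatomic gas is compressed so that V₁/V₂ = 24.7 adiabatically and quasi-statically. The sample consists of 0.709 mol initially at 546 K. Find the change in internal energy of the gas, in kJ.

Adiabatic: T₁V₁^(γ−1) = T₂V₂^(γ−1) ⇒ T₂ = T₁ (V₁/V₂)^(γ−1).
γ = 5/3 for a monatomic ideal gas, so γ−1 = 2/3.
T₂ = 546 × 24.7^(2/3) = 4631 K.
Q = 0, so ΔU = W_on_gas = nCᵥΔT with Cᵥ = R/(γ−1) = 12.47 J/(mol·K).
ΔU = 0.709 × 12.47 × (4631 − 546) = 36120 J.

ΔU ≈ 36.1 kJ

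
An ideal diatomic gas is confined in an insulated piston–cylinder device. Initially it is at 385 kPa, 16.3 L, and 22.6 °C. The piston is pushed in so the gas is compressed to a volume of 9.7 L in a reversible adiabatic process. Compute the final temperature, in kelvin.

T₂ ≈ 364 K

For a reversible adiabat TV^(γ−1) is constant, so T₂ = T₁ (V₁/V₂)^(γ−1).
γ = 7/5 for a diatomic ideal gas.
T₁ = 22.6 °C = 295.8 K.
T₂ = 295.8 × (16.3/9.7)^(2/5) = 364 K.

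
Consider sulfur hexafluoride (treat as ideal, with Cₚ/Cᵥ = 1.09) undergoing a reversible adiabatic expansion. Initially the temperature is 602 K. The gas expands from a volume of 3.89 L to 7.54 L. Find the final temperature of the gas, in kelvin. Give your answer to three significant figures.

Adiabatic: T₁V₁^(γ−1) = T₂V₂^(γ−1) ⇒ T₂ = T₁ (V₁/V₂)^(γ−1).
T₂ = 602 × (3.89/7.54)^(0.09) = 567.2 K.

T₂ ≈ 567 K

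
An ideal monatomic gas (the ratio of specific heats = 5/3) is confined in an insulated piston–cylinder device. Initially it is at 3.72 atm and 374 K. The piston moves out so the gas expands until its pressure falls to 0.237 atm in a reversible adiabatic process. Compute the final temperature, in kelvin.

T₂ ≈ 124 K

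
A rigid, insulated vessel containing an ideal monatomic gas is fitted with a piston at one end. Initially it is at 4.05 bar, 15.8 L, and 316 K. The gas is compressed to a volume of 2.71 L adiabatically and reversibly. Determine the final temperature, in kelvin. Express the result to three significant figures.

For a reversible adiabat TV^(γ−1) is constant, so T₂ = T₁ (V₁/V₂)^(γ−1).
γ = 5/3 for a monatomic ideal gas.
T₂ = 316 × (15.8/2.71)^(2/3) = 1024 K.

T₂ ≈ 1020 K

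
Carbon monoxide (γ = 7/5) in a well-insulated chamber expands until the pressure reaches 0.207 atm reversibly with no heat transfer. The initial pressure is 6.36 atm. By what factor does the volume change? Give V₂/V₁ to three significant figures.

V₂/V₁ ≈ 11.5

From PV^γ = const, V₂/V₁ = (P₁/P₂)^(1/γ).
V₂/V₁ = (6.36/0.207)^(5/7) = 11.55.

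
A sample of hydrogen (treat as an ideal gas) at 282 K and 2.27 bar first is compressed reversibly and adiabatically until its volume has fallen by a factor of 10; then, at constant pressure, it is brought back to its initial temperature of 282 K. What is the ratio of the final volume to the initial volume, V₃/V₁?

For a diatomic ideal gas γ = 7/5.
Adiabatic step: V₂/V₁ = 0.1; T₂ = T₁·10^(2/5) = 708.4 K.
Isobaric step: V₃/V₂ = T₃/T₂ = 282/708.4.
V₃/V₁ = (V₂/V₁)(V₃/V₂) = 0.1 × (282/708.4) = 0.03981.

V₃/V₁ ≈ 0.0398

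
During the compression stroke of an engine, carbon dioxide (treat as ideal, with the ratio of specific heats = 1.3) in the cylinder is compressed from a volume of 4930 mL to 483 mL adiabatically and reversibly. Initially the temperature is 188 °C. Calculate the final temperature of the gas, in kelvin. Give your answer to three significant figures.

T₂ ≈ 926 K

For a reversible adiabat TV^(γ−1) is constant, so T₂ = T₁ (V₁/V₂)^(γ−1).
T₁ = 188 °C = 461.1 K.
T₂ = 461.1 × (4930/483)^(0.3) = 925.8 K.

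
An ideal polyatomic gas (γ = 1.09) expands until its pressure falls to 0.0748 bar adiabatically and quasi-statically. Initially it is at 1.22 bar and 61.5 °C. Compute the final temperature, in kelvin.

Along an adiabat T P^((1−γ)/γ) is constant, so T₂ = T₁ (P₂/P₁)^((γ−1)/γ).
T₁ = 61.5 °C = 334.6 K.
T₂ = 334.6 × (0.0748/1.22)^(0.0826) = 265.8 K.

T₂ ≈ 266 K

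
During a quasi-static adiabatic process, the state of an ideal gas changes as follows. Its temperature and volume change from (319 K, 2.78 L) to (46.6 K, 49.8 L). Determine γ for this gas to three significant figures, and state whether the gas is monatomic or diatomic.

TV^(γ−1) = const ⇒ γ − 1 = ln(T₂/T₁) / ln(V₁/V₂).
γ = 1 + ln(46.6/319) / ln(2.78/49.8) = 1.667.
γ ≈ 1.67 is close to 5/3, so the gas is monatomic.

γ ≈ 1.67; monatomic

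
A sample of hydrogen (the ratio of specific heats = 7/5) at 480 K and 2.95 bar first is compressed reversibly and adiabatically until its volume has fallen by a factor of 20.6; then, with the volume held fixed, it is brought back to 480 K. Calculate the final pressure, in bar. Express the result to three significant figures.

Adiabatic step (PV^γ = const): P₂ = 2.95×20.6^(7/5) = 203.8 bar; T₂ = 480×20.6^(2/5) = 1610 K.
Isochoric: P₃ = P₂(T₃/T₂) = 203.8 × (480/1610) = 60.77 bar.

P₃ ≈ 60.8 bar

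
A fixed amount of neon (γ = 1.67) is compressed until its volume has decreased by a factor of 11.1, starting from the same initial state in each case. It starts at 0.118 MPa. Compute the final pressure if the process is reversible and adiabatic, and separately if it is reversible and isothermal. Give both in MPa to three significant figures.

adiabatic: 6.57 MPa; isothermal: 1.31 MPa

Isothermal: P₂ = P₁(V₁/V₂) = 0.118×11.1 = 1.31 MPa.
Adiabatic: P₂ = P₁(V₁/V₂)^γ = 0.118×11.1^(1.67) = 6.57 MPa.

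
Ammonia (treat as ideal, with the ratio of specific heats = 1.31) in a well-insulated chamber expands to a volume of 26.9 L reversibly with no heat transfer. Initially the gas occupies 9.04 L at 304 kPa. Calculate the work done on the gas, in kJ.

W ≈ -2.54 kJ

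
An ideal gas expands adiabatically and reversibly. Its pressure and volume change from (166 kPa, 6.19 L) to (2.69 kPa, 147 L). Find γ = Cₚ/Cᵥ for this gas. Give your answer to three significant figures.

PV^γ = const ⇒ γ = ln(P₂/P₁) / ln(V₁/V₂).
γ = ln(2.69/166) / ln(6.19/147) = 1.301.

γ ≈ 1.30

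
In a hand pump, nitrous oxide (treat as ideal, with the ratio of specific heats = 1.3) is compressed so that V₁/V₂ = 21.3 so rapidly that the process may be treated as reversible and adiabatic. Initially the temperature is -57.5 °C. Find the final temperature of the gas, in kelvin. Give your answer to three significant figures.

T₂ ≈ 540 K

For a reversible adiabat TV^(γ−1) is constant, so T₂ = T₁ (V₁/V₂)^(γ−1).
T₁ = -57.5 °C = 215.6 K.
T₂ = 215.6 × 21.3^(0.3) = 539.8 K.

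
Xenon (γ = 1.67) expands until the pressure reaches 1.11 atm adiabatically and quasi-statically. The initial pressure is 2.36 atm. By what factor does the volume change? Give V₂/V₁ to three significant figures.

From PV^γ = const, V₂/V₁ = (P₁/P₂)^(1/γ).
V₂/V₁ = (2.36/1.11)^(0.599) = 1.571.

V₂/V₁ ≈ 1.57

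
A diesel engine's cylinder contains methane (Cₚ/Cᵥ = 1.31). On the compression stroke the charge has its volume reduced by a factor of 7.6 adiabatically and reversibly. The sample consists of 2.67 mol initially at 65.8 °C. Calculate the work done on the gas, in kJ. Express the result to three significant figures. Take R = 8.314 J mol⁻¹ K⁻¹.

W ≈ 21.2 kJ

Adiabatic: T₁V₁^(γ−1) = T₂V₂^(γ−1) ⇒ T₂ = T₁ (V₁/V₂)^(γ−1).
T₁ = 65.8 °C = 338.9 K.
T₂ = 338.9 × 7.6^(0.31) = 635.6 K.
Q = 0, so ΔU = W_on_gas = nCᵥΔT with Cᵥ = R/(γ−1) = 26.82 J/(mol·K).
ΔU = 2.67 × 26.82 × (635.6 − 338.9) = 21240 J.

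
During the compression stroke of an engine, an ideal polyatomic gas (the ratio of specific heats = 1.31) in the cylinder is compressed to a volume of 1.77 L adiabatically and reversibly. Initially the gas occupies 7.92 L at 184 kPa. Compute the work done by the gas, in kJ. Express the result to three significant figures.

W ≈ -2.78 kJ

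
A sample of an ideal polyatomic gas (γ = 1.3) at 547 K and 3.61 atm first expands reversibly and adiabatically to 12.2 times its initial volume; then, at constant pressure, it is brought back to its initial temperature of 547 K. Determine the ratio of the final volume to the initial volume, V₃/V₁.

Adiabatic step: V₂/V₁ = 12.2; T₂ = T₁·(1/12.2)^(0.3) = 258.3 K.
Isobaric step: V₃/V₂ = T₃/T₂ = 547/258.3.
V₃/V₁ = (V₂/V₁)(V₃/V₂) = 12.2 × (547/258.3) = 25.84.

V₃/V₁ ≈ 25.8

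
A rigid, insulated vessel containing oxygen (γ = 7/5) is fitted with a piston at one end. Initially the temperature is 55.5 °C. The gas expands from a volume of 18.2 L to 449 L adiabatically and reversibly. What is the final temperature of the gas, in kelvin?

For a reversible adiabat TV^(γ−1) is constant, so T₂ = T₁ (V₁/V₂)^(γ−1).
T₁ = 55.5 °C = 328.6 K.
T₂ = 328.6 × (18.2/449)^(2/5) = 91.17 K.

T₂ ≈ 91.2 K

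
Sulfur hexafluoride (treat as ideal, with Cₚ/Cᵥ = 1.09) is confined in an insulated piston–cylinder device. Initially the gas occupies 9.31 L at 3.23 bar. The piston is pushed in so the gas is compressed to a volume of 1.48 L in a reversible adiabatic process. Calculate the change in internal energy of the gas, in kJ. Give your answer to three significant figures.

ΔU ≈ 6.01 kJ

P₂ = P₁(V₁/V₂)^γ = 3.23×(9.31/1.48)^(1.09) = 23.98 bar.
For a reversible adiabat, W_by_gas = (P₁V₁ − P₂V₂)/(γ−1).
W_by = (323000×0.00931 − 2.398×10^6×0.00148) / (0.09) = -6014 J.
Q = 0 ⇒ ΔU = −W_by = 6014 J.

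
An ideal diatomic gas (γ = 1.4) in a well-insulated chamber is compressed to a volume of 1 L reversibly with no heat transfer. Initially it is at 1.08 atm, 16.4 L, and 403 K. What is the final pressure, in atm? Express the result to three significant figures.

Adiabatic: P₁V₁^γ = P₂V₂^γ ⇒ P₂ = P₁ (V₁/V₂)^γ.
P₂ = 1.08 × (16.4/1)^(1.4) = 54.23 atm.

P₂ ≈ 54.2 atm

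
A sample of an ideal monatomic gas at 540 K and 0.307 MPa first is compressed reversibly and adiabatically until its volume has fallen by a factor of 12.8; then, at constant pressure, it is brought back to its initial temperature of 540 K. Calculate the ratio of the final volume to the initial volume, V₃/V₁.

V₃/V₁ ≈ 0.0143

For a monatomic ideal gas γ = 5/3.
Adiabatic step: V₂/V₁ = 0.07812; T₂ = T₁·12.8^(2/3) = 2955 K.
Isobaric step: V₃/V₂ = T₃/T₂ = 540/2955.
V₃/V₁ = (V₂/V₁)(V₃/V₂) = 0.07812 × (540/2955) = 0.01428.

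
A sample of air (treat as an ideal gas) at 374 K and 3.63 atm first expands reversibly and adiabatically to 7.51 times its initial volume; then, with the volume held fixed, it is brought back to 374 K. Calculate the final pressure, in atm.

P₃ ≈ 0.483 atm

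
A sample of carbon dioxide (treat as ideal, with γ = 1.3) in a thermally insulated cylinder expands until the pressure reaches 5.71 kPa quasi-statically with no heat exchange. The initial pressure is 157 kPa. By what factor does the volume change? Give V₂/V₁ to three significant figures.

V₂/V₁ ≈ 12.8

From PV^γ = const, V₂/V₁ = (P₁/P₂)^(1/γ).
V₂/V₁ = (157/5.71)^(0.769) = 12.8.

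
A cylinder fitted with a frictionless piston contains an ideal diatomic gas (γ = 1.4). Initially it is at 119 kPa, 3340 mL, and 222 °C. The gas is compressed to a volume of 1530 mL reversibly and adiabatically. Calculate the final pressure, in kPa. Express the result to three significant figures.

P₂ ≈ 355 kPa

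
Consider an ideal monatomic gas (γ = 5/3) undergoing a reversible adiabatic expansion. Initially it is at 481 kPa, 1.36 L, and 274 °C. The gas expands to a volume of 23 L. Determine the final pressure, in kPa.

Since PV^γ is constant along a reversible adiabat, P₂ = P₁ (V₁/V₂)^γ.
P₂ = 481 × (1.36/23)^(5/3) = 4.317 kPa.

P₂ ≈ 4.32 kPa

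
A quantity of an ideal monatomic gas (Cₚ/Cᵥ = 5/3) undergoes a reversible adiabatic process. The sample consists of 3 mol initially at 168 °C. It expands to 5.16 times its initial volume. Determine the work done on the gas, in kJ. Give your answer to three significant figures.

For a reversible adiabat TV^(γ−1) is constant, so T₂ = T₁ (V₁/V₂)^(γ−1).
T₁ = 168 °C = 441.1 K.
T₂ = 441.1 × (1/5.16)^(2/3) = 147.7 K.
Q = 0, so ΔU = W_on_gas = nCᵥΔT with Cᵥ = R/(γ−1) = 12.47 J/(mol·K).
ΔU = 3 × 12.47 × (147.7 − 441.1) = -10980 J.

W ≈ -11.0 kJ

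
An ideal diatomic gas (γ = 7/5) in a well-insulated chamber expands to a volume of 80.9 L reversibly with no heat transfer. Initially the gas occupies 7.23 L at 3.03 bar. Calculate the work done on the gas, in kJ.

W ≈ -3.39 kJ

P₂ = P₁(V₁/V₂)^γ = 3.03×(7.23/80.9)^(7/5) = 0.1031 bar.
For a reversible adiabat, W_by_gas = (P₁V₁ − P₂V₂)/(γ−1).
W_by = (303000×0.00723 − 10310×0.0809) / (2/5) = 3392 J.
W_on_gas = −W_by = -3392 J.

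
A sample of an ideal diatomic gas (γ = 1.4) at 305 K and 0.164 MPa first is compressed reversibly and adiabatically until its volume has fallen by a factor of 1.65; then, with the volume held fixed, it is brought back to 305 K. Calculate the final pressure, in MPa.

P₃ ≈ 0.271 MPa

Adiabatic step (PV^γ = const): P₂ = 0.164×1.65^(1.4) = 0.3306 MPa; T₂ = 305×1.65^(0.4) = 372.6 K.
Isochoric: P₃ = P₂(T₃/T₂) = 0.3306 × (305/372.6) = 0.2706 MPa.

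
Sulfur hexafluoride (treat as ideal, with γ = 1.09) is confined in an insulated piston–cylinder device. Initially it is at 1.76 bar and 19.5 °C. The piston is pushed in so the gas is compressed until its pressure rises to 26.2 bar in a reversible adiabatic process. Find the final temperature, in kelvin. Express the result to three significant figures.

Adiabatic: T₂/T₁ = (P₂/P₁)^((γ−1)/γ).
T₁ = 19.5 °C = 292.6 K.
T₂ = 292.6 × (26.2/1.76)^(0.0826) = 365.7 K.

T₂ ≈ 366 K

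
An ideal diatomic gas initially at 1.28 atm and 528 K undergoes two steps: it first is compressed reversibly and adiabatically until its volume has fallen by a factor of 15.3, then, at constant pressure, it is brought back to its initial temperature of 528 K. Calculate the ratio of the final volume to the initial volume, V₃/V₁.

For a diatomic ideal gas γ = 7/5.
Adiabatic step: V₂/V₁ = 0.06536; T₂ = T₁·15.3^(2/5) = 1572 K.
Isobaric step: V₃/V₂ = T₃/T₂ = 528/1572.
V₃/V₁ = (V₂/V₁)(V₃/V₂) = 0.06536 × (528/1572) = 0.02195.

V₃/V₁ ≈ 0.0219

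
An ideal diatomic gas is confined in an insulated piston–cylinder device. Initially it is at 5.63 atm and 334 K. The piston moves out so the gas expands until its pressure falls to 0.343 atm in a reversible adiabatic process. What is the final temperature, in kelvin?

T₂ ≈ 150 K

Along an adiabat T P^((1−γ)/γ) is constant, so T₂ = T₁ (P₂/P₁)^((γ−1)/γ).
For a diatomic ideal gas γ = 7/5, so (γ−1)/γ = 2/7.
T₂ = 334 × (0.343/5.63)^(2/7) = 150.2 K.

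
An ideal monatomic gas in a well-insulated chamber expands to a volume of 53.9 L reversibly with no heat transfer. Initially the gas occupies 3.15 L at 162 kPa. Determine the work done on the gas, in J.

W ≈ -650 J

γ = 5/3 for a monatomic ideal gas.
P₂ = P₁(V₁/V₂)^γ = 162×(3.15/53.9)^(5/3) = 1.426 kPa.
For a reversible adiabat, W_by_gas = (P₁V₁ − P₂V₂)/(γ−1).
W_by = (162000×0.00315 − 1426×0.0539) / (2/3) = 650.2 J.
W_on_gas = −W_by = -650.2 J.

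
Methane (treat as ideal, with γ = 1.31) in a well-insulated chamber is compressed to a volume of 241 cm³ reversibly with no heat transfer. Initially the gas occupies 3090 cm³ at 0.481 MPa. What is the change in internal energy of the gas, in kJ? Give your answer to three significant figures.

P₂ = P₁(V₁/V₂)^γ = 0.481×(3090/241)^(1.31) = 13.6 MPa.
For a reversible adiabat, W_by_gas = (P₁V₁ − P₂V₂)/(γ−1).
W_by = (481000×0.00309 − 1.36×10^7×0.000241) / (0.31) = -5779 J.
Q = 0 ⇒ ΔU = −W_by = 5779 J.

ΔU ≈ 5.78 kJ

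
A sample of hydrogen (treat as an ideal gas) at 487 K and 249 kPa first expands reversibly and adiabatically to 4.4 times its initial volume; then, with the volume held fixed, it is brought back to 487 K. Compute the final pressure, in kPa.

For a diatomic ideal gas γ = 7/5.
Adiabatic step (PV^γ = const): P₂ = 249×(1/4.4)^(7/5) = 31.29 kPa; T₂ = 487×(1/4.4)^(2/5) = 269.2 K.
Isochoric: P₃ = P₂(T₃/T₂) = 31.29 × (487/269.2) = 56.59 kPa.

P₃ ≈ 56.6 kPa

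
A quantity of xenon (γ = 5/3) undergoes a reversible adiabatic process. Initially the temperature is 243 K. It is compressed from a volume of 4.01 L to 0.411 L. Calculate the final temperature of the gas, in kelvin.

T₂ ≈ 1110 K

Adiabatic: T₁V₁^(γ−1) = T₂V₂^(γ−1) ⇒ T₂ = T₁ (V₁/V₂)^(γ−1).
T₂ = 243 × (4.01/0.411)^(2/3) = 1110 K.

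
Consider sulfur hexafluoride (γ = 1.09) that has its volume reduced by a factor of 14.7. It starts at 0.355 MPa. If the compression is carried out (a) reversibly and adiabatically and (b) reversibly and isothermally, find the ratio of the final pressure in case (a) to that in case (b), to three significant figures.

Isothermal: P_b = P₁(V₁/V₂) = 0.355×14.7.
Adiabatic: P_a = P₁(V₁/V₂)^γ = 0.355×14.7^(1.09).
P_a/P_b = (V₁/V₂)^(γ−1) = 14.7^(0.09) = 1.274.

P_adiabatic / P_isothermal ≈ 1.27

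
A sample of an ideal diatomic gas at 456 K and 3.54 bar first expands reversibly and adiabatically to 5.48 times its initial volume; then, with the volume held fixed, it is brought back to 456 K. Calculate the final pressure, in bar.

For a diatomic ideal gas γ = 7/5.
Adiabatic step (PV^γ = const): P₂ = 3.54×(1/5.48)^(7/5) = 0.3271 bar; T₂ = 456×(1/5.48)^(2/5) = 230.9 K.
Isochoric: P₃ = P₂(T₃/T₂) = 0.3271 × (456/230.9) = 0.646 bar.

P₃ ≈ 0.646 bar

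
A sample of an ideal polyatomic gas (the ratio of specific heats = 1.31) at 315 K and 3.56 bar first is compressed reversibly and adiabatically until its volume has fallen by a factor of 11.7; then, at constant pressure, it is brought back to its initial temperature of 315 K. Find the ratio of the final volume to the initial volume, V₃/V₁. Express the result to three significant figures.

V₃/V₁ ≈ 0.0399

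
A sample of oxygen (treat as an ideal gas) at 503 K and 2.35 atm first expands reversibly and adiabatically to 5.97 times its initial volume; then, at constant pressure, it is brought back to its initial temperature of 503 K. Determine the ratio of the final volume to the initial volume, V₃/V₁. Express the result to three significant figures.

For a diatomic ideal gas γ = 7/5.
Adiabatic step: V₂/V₁ = 5.97; T₂ = T₁·(1/5.97)^(2/5) = 246.1 K.
Isobaric step: V₃/V₂ = T₃/T₂ = 503/246.1.
V₃/V₁ = (V₂/V₁)(V₃/V₂) = 5.97 × (503/246.1) = 12.2.

V₃/V₁ ≈ 12.2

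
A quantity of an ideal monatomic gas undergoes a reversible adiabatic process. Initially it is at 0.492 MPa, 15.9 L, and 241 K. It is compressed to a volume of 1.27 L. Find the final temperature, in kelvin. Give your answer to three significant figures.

Adiabatic: T₁V₁^(γ−1) = T₂V₂^(γ−1) ⇒ T₂ = T₁ (V₁/V₂)^(γ−1).
γ = 5/3 for a monatomic ideal gas.
T₂ = 241 × (15.9/1.27)^(2/3) = 1299 K.

T₂ ≈ 1300 K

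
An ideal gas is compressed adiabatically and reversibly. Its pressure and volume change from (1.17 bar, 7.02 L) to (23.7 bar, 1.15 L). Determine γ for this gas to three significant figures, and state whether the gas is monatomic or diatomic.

PV^γ = const ⇒ γ = ln(P₂/P₁) / ln(V₁/V₂).
γ = ln(23.7/1.17) / ln(7.02/1.15) = 1.663.
γ ≈ 1.66 is close to 5/3, so the gas is monatomic.

γ ≈ 1.66; monatomic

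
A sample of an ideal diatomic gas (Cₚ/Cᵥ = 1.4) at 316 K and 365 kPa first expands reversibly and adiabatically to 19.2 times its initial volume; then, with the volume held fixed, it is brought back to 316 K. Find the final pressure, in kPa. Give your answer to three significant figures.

Adiabatic step (PV^γ = const): P₂ = 365×(1/19.2)^(1.4) = 5.83 kPa; T₂ = 316×(1/19.2)^(0.4) = 96.91 K.
Isochoric: P₃ = P₂(T₃/T₂) = 5.83 × (316/96.91) = 19.01 kPa.

P₃ ≈ 19.0 kPa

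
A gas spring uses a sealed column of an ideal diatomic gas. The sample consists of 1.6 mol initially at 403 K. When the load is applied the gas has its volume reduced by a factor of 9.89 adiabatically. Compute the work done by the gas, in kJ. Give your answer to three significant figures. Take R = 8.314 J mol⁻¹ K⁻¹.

For a reversible adiabat TV^(γ−1) is constant, so T₂ = T₁ (V₁/V₂)^(γ−1).
γ = 7/5 for a diatomic ideal gas, so γ−1 = 2/5.
T₂ = 403 × 9.89^(2/5) = 1008 K.
Q = 0, so ΔU = W_on_gas = nCᵥΔT with Cᵥ = R/(γ−1) = 20.79 J/(mol·K).
ΔU = 1.6 × 20.79 × (1008 − 403) = 20110 J.
Work done by the gas = −ΔU = -20110 J.

W ≈ -20.1 kJ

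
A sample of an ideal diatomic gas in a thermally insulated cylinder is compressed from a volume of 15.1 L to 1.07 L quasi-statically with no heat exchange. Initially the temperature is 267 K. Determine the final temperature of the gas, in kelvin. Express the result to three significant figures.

T₂ ≈ 770 K

For a reversible adiabat TV^(γ−1) is constant, so T₂ = T₁ (V₁/V₂)^(γ−1).
For a diatomic ideal gas γ = 7/5, so γ−1 = 2/5.
T₂ = 267 × (15.1/1.07)^(2/5) = 769.7 K.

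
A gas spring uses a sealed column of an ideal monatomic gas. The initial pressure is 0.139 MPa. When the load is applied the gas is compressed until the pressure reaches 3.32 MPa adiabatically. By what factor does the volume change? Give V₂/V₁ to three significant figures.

From PV^γ = const, V₂/V₁ = (P₁/P₂)^(1/γ).
For a monatomic ideal gas γ = 5/3.
V₂/V₁ = (0.139/3.32)^(3/5) = 0.149.

V₂/V₁ ≈ 0.149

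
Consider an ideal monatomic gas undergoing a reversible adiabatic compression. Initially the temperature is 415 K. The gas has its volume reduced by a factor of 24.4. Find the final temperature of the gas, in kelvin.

T₂ ≈ 3490 K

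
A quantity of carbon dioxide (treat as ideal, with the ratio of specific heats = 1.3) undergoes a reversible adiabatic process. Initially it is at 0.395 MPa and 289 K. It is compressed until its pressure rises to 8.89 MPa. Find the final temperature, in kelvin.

T₂ ≈ 593 K

Along an adiabat T P^((1−γ)/γ) is constant, so T₂ = T₁ (P₂/P₁)^((γ−1)/γ).
T₂ = 289 × (8.89/0.395)^(0.231) = 592.9 K.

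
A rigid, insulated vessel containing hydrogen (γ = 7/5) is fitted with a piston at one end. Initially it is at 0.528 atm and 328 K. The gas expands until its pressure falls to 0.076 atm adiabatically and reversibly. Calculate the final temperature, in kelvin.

T₂ ≈ 189 K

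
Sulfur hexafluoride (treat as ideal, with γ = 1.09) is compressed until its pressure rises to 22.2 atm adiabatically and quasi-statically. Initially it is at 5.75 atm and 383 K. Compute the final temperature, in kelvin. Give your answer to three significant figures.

Along an adiabat T P^((1−γ)/γ) is constant, so T₂ = T₁ (P₂/P₁)^((γ−1)/γ).
T₂ = 383 × (22.2/5.75)^(0.0826) = 428.2 K.

T₂ ≈ 428 K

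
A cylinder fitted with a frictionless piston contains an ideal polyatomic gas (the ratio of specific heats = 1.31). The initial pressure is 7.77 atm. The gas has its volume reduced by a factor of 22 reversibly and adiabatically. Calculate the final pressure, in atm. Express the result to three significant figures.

Adiabatic: P₁V₁^γ = P₂V₂^γ ⇒ P₂ = P₁ (V₁/V₂)^γ.
P₂ = 7.77 × 22^(1.31) = 445.7 atm.

P₂ ≈ 446 atm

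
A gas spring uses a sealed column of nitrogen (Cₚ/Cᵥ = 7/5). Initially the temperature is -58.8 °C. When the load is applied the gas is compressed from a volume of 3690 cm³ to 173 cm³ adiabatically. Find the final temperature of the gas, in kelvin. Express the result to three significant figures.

T₂ ≈ 729 K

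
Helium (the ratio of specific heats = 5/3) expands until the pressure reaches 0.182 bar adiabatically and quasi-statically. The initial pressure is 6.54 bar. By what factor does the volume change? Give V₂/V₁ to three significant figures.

V₂/V₁ ≈ 8.58

From PV^γ = const, V₂/V₁ = (P₁/P₂)^(1/γ).
V₂/V₁ = (6.54/0.182)^(3/5) = 8.576.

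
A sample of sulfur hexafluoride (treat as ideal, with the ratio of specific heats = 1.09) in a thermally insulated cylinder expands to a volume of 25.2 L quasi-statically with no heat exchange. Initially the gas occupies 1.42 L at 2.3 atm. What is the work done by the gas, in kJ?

W ≈ 0.839 kJ

P₂ = P₁(V₁/V₂)^γ = 2.3×(1.42/25.2)^(1.09) = 0.1 atm.
For a reversible adiabat, W_by_gas = (P₁V₁ − P₂V₂)/(γ−1).
W_by = (233000×0.00142 − 10140×0.0252) / (0.09) = 838.6 J.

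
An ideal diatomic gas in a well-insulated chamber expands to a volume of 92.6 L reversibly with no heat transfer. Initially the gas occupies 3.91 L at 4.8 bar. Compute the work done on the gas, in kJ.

W ≈ -3.37 kJ

γ = 7/5 for a diatomic ideal gas.
P₂ = P₁(V₁/V₂)^γ = 4.8×(3.91/92.6)^(7/5) = 0.05715 bar.
For a reversible adiabat, W_by_gas = (P₁V₁ − P₂V₂)/(γ−1).
W_by = (480000×0.00391 − 5715×0.0926) / (2/5) = 3369 J.
W_on_gas = −W_by = -3369 J.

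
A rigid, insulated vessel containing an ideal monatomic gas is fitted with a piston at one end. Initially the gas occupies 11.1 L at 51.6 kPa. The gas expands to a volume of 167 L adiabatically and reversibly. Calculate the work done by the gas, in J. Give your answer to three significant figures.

W ≈ 718 J

γ = 5/3 for a monatomic ideal gas.
P₂ = P₁(V₁/V₂)^γ = 51.6×(11.1/167)^(5/3) = 0.5628 kPa.
For a reversible adiabat, W_by_gas = (P₁V₁ − P₂V₂)/(γ−1).
W_by = (51600×0.0111 − 562.8×0.167) / (2/3) = 718.2 J.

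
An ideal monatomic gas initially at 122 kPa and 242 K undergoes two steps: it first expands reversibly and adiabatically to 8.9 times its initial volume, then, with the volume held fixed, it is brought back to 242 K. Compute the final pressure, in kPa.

P₃ ≈ 13.7 kPa

For a monatomic ideal gas γ = 5/3.
Adiabatic step (PV^γ = const): P₂ = 122×(1/8.9)^(5/3) = 3.192 kPa; T₂ = 242×(1/8.9)^(2/3) = 56.35 K.
Isochoric: P₃ = P₂(T₃/T₂) = 3.192 × (242/56.35) = 13.71 kPa.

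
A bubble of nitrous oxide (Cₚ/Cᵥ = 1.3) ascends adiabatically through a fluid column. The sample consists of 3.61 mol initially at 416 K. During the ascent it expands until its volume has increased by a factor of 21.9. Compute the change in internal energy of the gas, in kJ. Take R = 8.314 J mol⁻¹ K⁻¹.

For a reversible adiabat TV^(γ−1) is constant, so T₂ = T₁ (V₁/V₂)^(γ−1).
T₂ = 416 × (1/21.9)^(0.3) = 164.8 K.
Q = 0, so ΔU = W_on_gas = nCᵥΔT with Cᵥ = R/(γ−1) = 27.71 J/(mol·K).
ΔU = 3.61 × 27.71 × (164.8 − 416) = -25130 J.

ΔU ≈ -25.1 kJ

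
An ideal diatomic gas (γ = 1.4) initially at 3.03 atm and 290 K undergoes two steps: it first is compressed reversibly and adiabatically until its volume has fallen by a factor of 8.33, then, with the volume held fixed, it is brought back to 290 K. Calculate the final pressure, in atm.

Adiabatic step (PV^γ = const): P₂ = 3.03×8.33^(1.4) = 58.93 atm; T₂ = 290×8.33^(0.4) = 677.1 K.
Isochoric: P₃ = P₂(T₃/T₂) = 58.93 × (290/677.1) = 25.24 atm.

P₃ ≈ 25.2 atm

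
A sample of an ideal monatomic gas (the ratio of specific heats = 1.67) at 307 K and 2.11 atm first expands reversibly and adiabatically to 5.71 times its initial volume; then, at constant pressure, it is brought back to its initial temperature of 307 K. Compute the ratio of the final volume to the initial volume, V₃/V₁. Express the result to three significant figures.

V₃/V₁ ≈ 18.3

Adiabatic step: V₂/V₁ = 5.71; T₂ = T₁·(1/5.71)^(0.67) = 95.54 K.
Isobaric step: V₃/V₂ = T₃/T₂ = 307/95.54.
V₃/V₁ = (V₂/V₁)(V₃/V₂) = 5.71 × (307/95.54) = 18.35.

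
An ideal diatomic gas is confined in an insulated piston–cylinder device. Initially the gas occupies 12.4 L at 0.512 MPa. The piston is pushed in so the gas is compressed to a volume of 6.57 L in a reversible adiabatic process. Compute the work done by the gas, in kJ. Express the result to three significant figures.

γ = 7/5 for a diatomic ideal gas.
P₂ = P₁(V₁/V₂)^γ = 0.512×(12.4/6.57)^(7/5) = 1.246 MPa.
For a reversible adiabat, W_by_gas = (P₁V₁ − P₂V₂)/(γ−1).
W_by = (512000×0.0124 − 1.246×10^6×0.00657) / (2/5) = -4591 J.

W ≈ -4.59 kJ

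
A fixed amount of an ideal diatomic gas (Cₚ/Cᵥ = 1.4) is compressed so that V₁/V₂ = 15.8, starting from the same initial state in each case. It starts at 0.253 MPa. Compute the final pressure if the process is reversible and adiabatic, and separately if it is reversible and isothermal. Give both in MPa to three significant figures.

Isothermal: P₂ = P₁(V₁/V₂) = 0.253×15.8 = 3.997 MPa.
Adiabatic: P₂ = P₁(V₁/V₂)^γ = 0.253×15.8^(1.4) = 12.06 MPa.

adiabatic: 12.1 MPa; isothermal: 4.00 MPa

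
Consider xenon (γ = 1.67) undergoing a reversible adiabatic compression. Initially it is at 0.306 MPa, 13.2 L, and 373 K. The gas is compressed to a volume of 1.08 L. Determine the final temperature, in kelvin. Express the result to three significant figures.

For a reversible adiabat TV^(γ−1) is constant, so T₂ = T₁ (V₁/V₂)^(γ−1).
T₂ = 373 × (13.2/1.08)^(0.67) = 1996 K.

T₂ ≈ 2000 K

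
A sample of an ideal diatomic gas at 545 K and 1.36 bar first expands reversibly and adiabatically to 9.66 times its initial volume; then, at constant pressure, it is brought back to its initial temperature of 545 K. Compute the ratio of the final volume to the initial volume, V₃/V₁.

V₃/V₁ ≈ 23.9

For a diatomic ideal gas γ = 7/5.
Adiabatic step: V₂/V₁ = 9.66; T₂ = T₁·(1/9.66)^(2/5) = 220 K.
Isobaric step: V₃/V₂ = T₃/T₂ = 545/220.
V₃/V₁ = (V₂/V₁)(V₃/V₂) = 9.66 × (545/220) = 23.93.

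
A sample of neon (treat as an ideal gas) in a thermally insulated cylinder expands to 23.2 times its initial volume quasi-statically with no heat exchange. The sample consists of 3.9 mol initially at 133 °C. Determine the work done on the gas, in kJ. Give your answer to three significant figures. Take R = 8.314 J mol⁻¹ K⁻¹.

W ≈ -17.3 kJ

For a reversible adiabat TV^(γ−1) is constant, so T₂ = T₁ (V₁/V₂)^(γ−1).
γ = 5/3 for a monatomic ideal gas, so γ−1 = 2/3.
T₁ = 133 °C = 406.1 K.
T₂ = 406.1 × (1/23.2)^(2/3) = 49.93 K.
Q = 0, so ΔU = W_on_gas = nCᵥΔT with Cᵥ = R/(γ−1) = 12.47 J/(mol·K).
ΔU = 3.9 × 12.47 × (49.93 − 406.1) = -17330 J.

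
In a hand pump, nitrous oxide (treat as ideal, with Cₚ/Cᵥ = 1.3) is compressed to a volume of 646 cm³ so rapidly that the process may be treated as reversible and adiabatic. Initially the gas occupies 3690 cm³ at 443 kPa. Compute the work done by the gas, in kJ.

P₂ = P₁(V₁/V₂)^γ = 443×(3690/646)^(1.3) = 4268 kPa.
For a reversible adiabat, W_by_gas = (P₁V₁ − P₂V₂)/(γ−1).
W_by = (443000×0.00369 − 4.268×10^6×0.000646) / (0.3) = -3742 J.

W ≈ -3.74 kJ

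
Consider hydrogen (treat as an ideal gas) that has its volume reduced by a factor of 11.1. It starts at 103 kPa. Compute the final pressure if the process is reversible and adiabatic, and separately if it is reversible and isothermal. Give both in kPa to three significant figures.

adiabatic: 2990 kPa; isothermal: 1140 kPa

For a diatomic ideal gas γ = 7/5.
Isothermal: P₂ = P₁(V₁/V₂) = 103×11.1 = 1143 kPa.
Adiabatic: P₂ = P₁(V₁/V₂)^γ = 103×11.1^(7/5) = 2994 kPa.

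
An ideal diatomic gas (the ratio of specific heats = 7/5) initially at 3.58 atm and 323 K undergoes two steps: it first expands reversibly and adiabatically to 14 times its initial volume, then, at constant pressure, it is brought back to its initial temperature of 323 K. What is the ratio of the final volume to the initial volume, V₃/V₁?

V₃/V₁ ≈ 40.2

Adiabatic step: V₂/V₁ = 14; T₂ = T₁·(1/14)^(2/5) = 112.4 K.
Isobaric step: V₃/V₂ = T₃/T₂ = 323/112.4.
V₃/V₁ = (V₂/V₁)(V₃/V₂) = 14 × (323/112.4) = 40.23.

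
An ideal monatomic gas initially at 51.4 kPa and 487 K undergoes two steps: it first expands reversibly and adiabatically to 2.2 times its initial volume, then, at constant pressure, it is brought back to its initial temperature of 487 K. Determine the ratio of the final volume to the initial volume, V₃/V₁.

For a monatomic ideal gas γ = 5/3.
Adiabatic step: V₂/V₁ = 2.2; T₂ = T₁·(1/2.2)^(2/3) = 287.9 K.
Isobaric step: V₃/V₂ = T₃/T₂ = 487/287.9.
V₃/V₁ = (V₂/V₁)(V₃/V₂) = 2.2 × (487/287.9) = 3.721.

V₃/V₁ ≈ 3.72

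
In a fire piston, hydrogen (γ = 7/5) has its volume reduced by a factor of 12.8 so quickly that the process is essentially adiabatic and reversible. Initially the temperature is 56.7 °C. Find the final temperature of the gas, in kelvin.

T₂ ≈ 915 K

For a reversible adiabat TV^(γ−1) is constant, so T₂ = T₁ (V₁/V₂)^(γ−1).
T₁ = 56.7 °C = 329.8 K.
T₂ = 329.8 × 12.8^(2/5) = 914.5 K.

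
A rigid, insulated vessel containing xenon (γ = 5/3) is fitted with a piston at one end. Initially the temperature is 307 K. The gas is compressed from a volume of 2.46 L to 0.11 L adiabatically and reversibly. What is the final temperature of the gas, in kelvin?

Adiabatic: T₁V₁^(γ−1) = T₂V₂^(γ−1) ⇒ T₂ = T₁ (V₁/V₂)^(γ−1).
T₂ = 307 × (2.46/0.11)^(2/3) = 2437 K.

T₂ ≈ 2440 K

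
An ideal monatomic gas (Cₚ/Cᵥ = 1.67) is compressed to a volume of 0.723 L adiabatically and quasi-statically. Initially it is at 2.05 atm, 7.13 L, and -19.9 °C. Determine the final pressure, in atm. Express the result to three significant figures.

P₂ ≈ 93.7 atm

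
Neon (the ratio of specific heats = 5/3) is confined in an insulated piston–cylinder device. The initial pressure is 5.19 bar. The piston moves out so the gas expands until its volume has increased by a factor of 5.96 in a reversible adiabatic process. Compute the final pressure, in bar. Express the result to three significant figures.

P₂ ≈ 0.265 bar

Since PV^γ is constant along a reversible adiabat, P₂ = P₁ (V₁/V₂)^γ.
P₂ = 5.19 × (1/5.96)^(5/3) = 0.2649 bar.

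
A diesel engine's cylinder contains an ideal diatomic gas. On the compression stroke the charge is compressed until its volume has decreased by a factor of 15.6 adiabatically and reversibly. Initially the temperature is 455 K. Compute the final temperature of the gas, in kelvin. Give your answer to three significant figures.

For a reversible adiabat TV^(γ−1) is constant, so T₂ = T₁ (V₁/V₂)^(γ−1).
For a diatomic ideal gas γ = 7/5, so γ−1 = 2/5.
T₂ = 455 × 15.6^(2/5) = 1365 K.

T₂ ≈ 1370 K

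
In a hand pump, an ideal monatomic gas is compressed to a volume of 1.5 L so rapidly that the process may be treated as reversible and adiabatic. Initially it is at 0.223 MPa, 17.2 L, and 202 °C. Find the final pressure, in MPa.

P₂ ≈ 13.0 MPa

Since PV^γ is constant along a reversible adiabat, P₂ = P₁ (V₁/V₂)^γ.
γ = 5/3 for a monatomic ideal gas.
P₂ = 0.223 × (17.2/1.5)^(5/3) = 13 MPa.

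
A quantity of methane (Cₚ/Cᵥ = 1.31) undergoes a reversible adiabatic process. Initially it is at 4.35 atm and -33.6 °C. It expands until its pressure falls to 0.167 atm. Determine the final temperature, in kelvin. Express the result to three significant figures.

Along an adiabat T P^((1−γ)/γ) is constant, so T₂ = T₁ (P₂/P₁)^((γ−1)/γ).
T₁ = -33.6 °C = 239.5 K.
T₂ = 239.5 × (0.167/4.35)^(0.237) = 110.8 K.

T₂ ≈ 111 K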